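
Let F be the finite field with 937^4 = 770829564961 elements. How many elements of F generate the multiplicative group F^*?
There are φ(770829564960) = 160207331328 primitive elements

F_q^* is cyclic of order q - 1 = 770829564960. A cyclic group of order m has exactly φ(m) generators. Here m = 770829564960 = 2^5 · 3^2 · 5 · 7 · 13 · 67 · 87797, so the number of primitive elements is φ(770829564960) = 160207331328.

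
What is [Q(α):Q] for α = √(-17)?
[Q(α):Q] = 2

[Q(α):Q] equals the degree of the minimal polynomial of α. Here α^2 = -17 and x^2 + 17 is irreducible (d = -17 is squarefree, ≠ 1, hence not a square), so deg(m_α) = 2. Thus [Q(α):Q] = 2.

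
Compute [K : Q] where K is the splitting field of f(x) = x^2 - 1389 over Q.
[K : Q] = 2

f(x) = x^2 - 1389 factors as (x - √1389)(x + √1389). The splitting field is K = Q(√1389). Since 1389 is squarefree and > 1, it is not a perfect square, so x^2 - 1389 is irreducible over Q and [Q(√1389) : Q] = 2. Hence [K : Q] = 2.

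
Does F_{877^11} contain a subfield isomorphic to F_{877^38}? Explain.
No: F_{877^38} is not a subfield of F_{877^11}

F_{p^m} embeds in F_{p^n} iff m | n. Here 38 ∤ 11 (since 11 = 0·38 + 11 with remainder 11 ≠ 0), so F_{877^38} is not a subfield of F_{877^11}. Equivalently: if it were, the tower law would give 38 = [F_{877^38}:F_877] dividing [F_{877^11}:F_877] = 11, contradiction.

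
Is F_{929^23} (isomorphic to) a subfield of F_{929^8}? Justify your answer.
No: F_{929^23} is not a subfield of F_{929^8}

F_{p^m} embeds in F_{p^n} iff m | n. Here 23 ∤ 8 (since 8 = 0·23 + 8 with remainder 8 ≠ 0), so F_{929^23} is not a subfield of F_{929^8}. Equivalently: if it were, the tower law would give 23 = [F_{929^23}:F_929] dividing [F_{929^8}:F_929] = 8, contradiction.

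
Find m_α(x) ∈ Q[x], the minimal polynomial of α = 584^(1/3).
m_α(x) = x^3 - 584

α satisfies α^3 = 584, so x^3 - 584 annihilates α. By the rational root test, a rational root p/q (in lowest terms) of x^3 - 584 would satisfy p^3 = 584 q^3, forcing q = 1 and p^3 = 584; but 584 is not a perfect cube, contradiction. A monic cubic over Q with no rational root is irreducible (any nontrivial factorization would include a linear factor). Hence x^3 - 584 is the minimal polynomial of α, and in particular [Q(α):Q] = 3.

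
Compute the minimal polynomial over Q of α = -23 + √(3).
m_α(x) = x^2 + 46x + 526

From α + 23 = √(3), squaring gives (α + 23)^2 = 3, i.e. α^2 + 46α + 529 = 3, so α^2 + 46α + 526 = 0. The discriminant of x^2 + 46x + 526 is (46)^2 - 4·(526) = 2116 - 2104 = 12, and 4·(3) is not a perfect square in Q since 3 is squarefree and ≠ 1. Hence x^2 + 46x + 526 is irreducible over Q and is the minimal polynomial of α.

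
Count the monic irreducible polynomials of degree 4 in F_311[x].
There are 2338713780 monic irreducible polynomials of degree 4 over F_311

Each element of F_{311^4} that lies in no proper subfield is a root of exactly one monic irreducible of degree 4 over F_311, and each such polynomial has 4 distinct roots in F_{311^4}. By Möbius inversion the count is N_311(4) = (1/4) Σ_{d|4} μ(4/d) · 311^d = (1/4)(μ(4)·311^1 + μ(2)·311^2 + μ(1)·311^4) = 9354855120/4 = 2338713780.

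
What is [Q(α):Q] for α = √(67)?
[Q(α):Q] = 2

[Q(α):Q] equals the degree of the minimal polynomial of α. Here α^2 = 67 and x^2 - 67 is irreducible (d = 67 is squarefree, ≠ 1, hence not a square), so deg(m_α) = 2. Thus [Q(α):Q] = 2.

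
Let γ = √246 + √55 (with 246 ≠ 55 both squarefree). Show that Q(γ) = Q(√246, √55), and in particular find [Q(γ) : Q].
[Q(γ) : Q] = 4 (equivalently, Q(γ) = Q(√246, √55))

Obviously Q(γ) ⊆ Q(√246, √55), and [Q(√246, √55):Q] = 4 (since 246, 55 are distinct squarefree integers > 1 with 13530 not a perfect square). To show equality we compute the minimal polynomial of γ. From γ = √246 + √55: γ^2 = 246 + 2√(13530) + 55 = 301 + 2√(13530), so γ^2 - 301 = 2√(13530); squaring, (γ^2 - 301)^2 = 4·13530, i.e. γ^4 - 602γ^2 + 90601 - 54120 = 0, i.e. γ^4 - 602γ^2 + 36481 = 0. So γ is a root of x^4 - 602x^2 + 36481. This polynomial is irreducible over Q: it has no rational root (each ±√246 ± √55 is irrational), and any factorization into two quadratics over Q would force √(13530) ∈ Q (pairing opposite roots) or √246, √55 ∈ Q (other pairings), all impossible. Hence [Q(γ):Q] = 4 = [Q(√246, √55):Q], so Q(γ) = Q(√246, √55).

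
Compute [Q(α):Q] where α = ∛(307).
[Q(α):Q] = 3

The minimal polynomial of α is x^3 - 307, irreducible over Q since 307 is not a perfect cube (so x^3 - 307 has no rational root). Hence [Q(α):Q] = deg(m_α) = 3.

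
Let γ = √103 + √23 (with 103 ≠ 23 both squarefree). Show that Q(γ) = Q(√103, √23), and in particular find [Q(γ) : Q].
[Q(γ) : Q] = 4 (equivalently, Q(γ) = Q(√103, √23))

Obviously Q(γ) ⊆ Q(√103, √23), and [Q(√103, √23):Q] = 4 (since 103, 23 are distinct squarefree integers > 1 with 2369 not a perfect square). To show equality we compute the minimal polynomial of γ. From γ = √103 + √23: γ^2 = 103 + 2√(2369) + 23 = 126 + 2√(2369), so γ^2 - 126 = 2√(2369); squaring, (γ^2 - 126)^2 = 4·2369, i.e. γ^4 - 252γ^2 + 15876 - 9476 = 0, i.e. γ^4 - 252γ^2 + 6400 = 0. So γ is a root of x^4 - 252x^2 + 6400. This polynomial is irreducible over Q: it has no rational root (each ±√103 ± √23 is irrational), and any factorization into two quadratics over Q would force √(2369) ∈ Q (pairing opposite roots) or √103, √23 ∈ Q (other pairings), all impossible. Hence [Q(γ):Q] = 4 = [Q(√103, √23):Q], so Q(γ) = Q(√103, √23).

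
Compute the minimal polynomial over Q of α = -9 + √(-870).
m_α(x) = x^2 + 18x + 951

From α + 9 = √(-870), squaring gives (α + 9)^2 = -870, i.e. α^2 + 18α + 81 = -870, so α^2 + 18α + 951 = 0. The discriminant of x^2 + 18x + 951 is (18)^2 - 4·(951) = 324 - 3804 = -3480, and 4·(-870) is not a perfect square in Q since -870 is squarefree and ≠ 1. Hence x^2 + 18x + 951 is irreducible over Q and is the minimal polynomial of α.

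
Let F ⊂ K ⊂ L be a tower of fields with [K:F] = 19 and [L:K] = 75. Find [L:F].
[L:F] = 1425

The tower law says that for any tower of field extensions F ⊂ K ⊂ L with finite degrees, [L:F] = [L:K] · [K:F]. Here this gives [L:F] = 75 · 19 = 1425.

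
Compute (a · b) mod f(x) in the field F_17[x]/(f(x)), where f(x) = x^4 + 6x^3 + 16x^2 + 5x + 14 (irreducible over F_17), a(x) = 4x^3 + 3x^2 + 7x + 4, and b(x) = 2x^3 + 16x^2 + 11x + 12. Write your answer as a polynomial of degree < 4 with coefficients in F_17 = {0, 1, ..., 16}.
a · b ≡ 2x^3 + 5x^2 + 12x + 11 (mod f(x))

Multiply in F_17[x]: a(x)·b(x) = (4x^3 + 3x^2 + 7x + 4)·(2x^3 + 16x^2 + 11x + 12) = 8x^6 + 2x^5 + 4x^4 + 14x^3 + 7x^2 + 9x + 14. This has degree ≥ 4, so divide by f(x) over F_17: 8x^6 + 2x^5 + 4x^4 + 14x^3 + 7x^2 + 9x + 14 = (8x^2 + 5x + 16)·(x^4 + 6x^3 + 16x^2 + 5x + 14) + (2x^3 + 5x^2 + 12x + 11). Hence a·b ≡ 2x^3 + 5x^2 + 12x + 11 (mod f). (F_17[x]/(f) is a field with 17^4 = 83521 elements since f is irreducible of degree 4.)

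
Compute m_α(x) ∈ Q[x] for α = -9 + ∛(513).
m_α(x) = x^3 + 27x^2 + 243x + 216

Set β = α + 9 = ∛(513), so β^3 = 513. Then (α + 9)^3 - 513 = 0, i.e. α is a root of g(x) = (x + 9)^3 - 513 = x^3 + 27x^2 + 243x + 216. Since g(x) = h(x + 9) where h(x) = x^3 - 513, and h is irreducible over Q (because 513 is not a perfect cube, so h has no rational root, and a monic cubic with no rational root is irreducible), g is also irreducible (irreducibility is preserved under the substitution x → x + 9). Hence m_α(x) = x^3 + 27x^2 + 243x + 216.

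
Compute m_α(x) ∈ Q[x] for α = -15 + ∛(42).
m_α(x) = x^3 + 45x^2 + 675x + 3333

Set β = α + 15 = ∛(42), so β^3 = 42. Then (α + 15)^3 - 42 = 0, i.e. α is a root of g(x) = (x + 15)^3 - 42 = x^3 + 45x^2 + 675x + 3333. Since g(x) = h(x + 15) where h(x) = x^3 - 42, and h is irreducible over Q (because 42 is not a perfect cube, so h has no rational root, and a monic cubic with no rational root is irreducible), g is also irreducible (irreducibility is preserved under the substitution x → x + 15). Hence m_α(x) = x^3 + 45x^2 + 675x + 3333.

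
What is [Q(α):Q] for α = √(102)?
[Q(α):Q] = 2

[Q(α):Q] equals the degree of the minimal polynomial of α. Here α^2 = 102 and x^2 - 102 is irreducible (d = 102 is squarefree, ≠ 1, hence not a square), so deg(m_α) = 2. Thus [Q(α):Q] = 2.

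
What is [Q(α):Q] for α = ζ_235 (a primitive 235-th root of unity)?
[Q(α):Q] = 184

The minimal polynomial of ζ_235 over Q is the 235-th cyclotomic polynomial Φ_235(x), which is irreducible over Q and has degree φ(235) = 184. Hence [Q(α):Q] = φ(235) = 184.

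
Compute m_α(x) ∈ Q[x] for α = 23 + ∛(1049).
m_α(x) = x^3 - 69x^2 + 1587x - 13216

Set β = α - 23 = ∛(1049), so β^3 = 1049. Then (α - 23)^3 - 1049 = 0, i.e. α is a root of g(x) = (x - 23)^3 - 1049 = x^3 - 69x^2 + 1587x - 13216. Since g(x) = h(x - 23) where h(x) = x^3 - 1049, and h is irreducible over Q (because 1049 is not a perfect cube, so h has no rational root, and a monic cubic with no rational root is irreducible), g is also irreducible (irreducibility is preserved under the substitution x → x - 23). Hence m_α(x) = x^3 - 69x^2 + 1587x - 13216.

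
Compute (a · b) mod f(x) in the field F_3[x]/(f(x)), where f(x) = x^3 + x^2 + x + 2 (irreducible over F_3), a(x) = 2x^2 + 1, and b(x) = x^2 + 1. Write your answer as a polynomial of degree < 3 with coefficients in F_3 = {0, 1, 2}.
a · b ≡ x + 2 (mod f(x))

Multiply in F_3[x]: a(x)·b(x) = (2x^2 + 1)·(x^2 + 1) = 2x^4 + 1. This has degree ≥ 3, so divide by f(x) over F_3: 2x^4 + 1 = (2x + 1)·(x^3 + x^2 + x + 2) + (x + 2). Hence a·b ≡ x + 2 (mod f). (F_3[x]/(f) is a field with 3^3 = 27 elements since f is irreducible of degree 3.)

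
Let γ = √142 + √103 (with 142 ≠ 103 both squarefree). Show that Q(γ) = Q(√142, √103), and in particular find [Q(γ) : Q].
[Q(γ) : Q] = 4 (equivalently, Q(γ) = Q(√142, √103))

Obviously Q(γ) ⊆ Q(√142, √103), and [Q(√142, √103):Q] = 4 (since 142, 103 are distinct squarefree integers > 1 with 14626 not a perfect square). To show equality we compute the minimal polynomial of γ. From γ = √142 + √103: γ^2 = 142 + 2√(14626) + 103 = 245 + 2√(14626), so γ^2 - 245 = 2√(14626); squaring, (γ^2 - 245)^2 = 4·14626, i.e. γ^4 - 490γ^2 + 60025 - 58504 = 0, i.e. γ^4 - 490γ^2 + 1521 = 0. So γ is a root of x^4 - 490x^2 + 1521. This polynomial is irreducible over Q: it has no rational root (each ±√142 ± √103 is irrational), and any factorization into two quadratics over Q would force √(14626) ∈ Q (pairing opposite roots) or √142, √103 ∈ Q (other pairings), all impossible. Hence [Q(γ):Q] = 4 = [Q(√142, √103):Q], so Q(γ) = Q(√142, √103).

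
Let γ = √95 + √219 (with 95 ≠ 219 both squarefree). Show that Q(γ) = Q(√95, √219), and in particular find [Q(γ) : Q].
[Q(γ) : Q] = 4 (equivalently, Q(γ) = Q(√95, √219))

Obviously Q(γ) ⊆ Q(√95, √219), and [Q(√95, √219):Q] = 4 (since 95, 219 are distinct squarefree integers > 1 with 20805 not a perfect square). To show equality we compute the minimal polynomial of γ. From γ = √95 + √219: γ^2 = 95 + 2√(20805) + 219 = 314 + 2√(20805), so γ^2 - 314 = 2√(20805); squaring, (γ^2 - 314)^2 = 4·20805, i.e. γ^4 - 628γ^2 + 98596 - 83220 = 0, i.e. γ^4 - 628γ^2 + 15376 = 0. So γ is a root of x^4 - 628x^2 + 15376. This polynomial is irreducible over Q: it has no rational root (each ±√95 ± √219 is irrational), and any factorization into two quadratics over Q would force √(20805) ∈ Q (pairing opposite roots) or √95, √219 ∈ Q (other pairings), all impossible. Hence [Q(γ):Q] = 4 = [Q(√95, √219):Q], so Q(γ) = Q(√95, √219).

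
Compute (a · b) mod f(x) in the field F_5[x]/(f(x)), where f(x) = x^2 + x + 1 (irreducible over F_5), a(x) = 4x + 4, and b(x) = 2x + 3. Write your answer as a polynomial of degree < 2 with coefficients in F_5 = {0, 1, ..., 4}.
a · b ≡ 2x + 4 (mod f(x))

Multiply in F_5[x]: a(x)·b(x) = (4x + 4)·(2x + 3) = 3x^2 + 2. This has degree ≥ 2, so divide by f(x) over F_5: 3x^2 + 2 = (3)·(x^2 + x + 1) + (2x + 4). Hence a·b ≡ 2x + 4 (mod f). (F_5[x]/(f) is a field with 5^2 = 25 elements since f is irreducible of degree 2.)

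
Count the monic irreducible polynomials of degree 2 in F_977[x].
There are 476776 monic irreducible polynomials of degree 2 over F_977

Each element of F_{977^2} that lies in no proper subfield is a root of exactly one monic irreducible of degree 2 over F_977, and each such polynomial has 2 distinct roots in F_{977^2}. By Möbius inversion the count is N_977(2) = (1/2) Σ_{d|2} μ(2/d) · 977^d = (1/2)(μ(2)·977^1 + μ(1)·977^2) = 953552/2 = 476776.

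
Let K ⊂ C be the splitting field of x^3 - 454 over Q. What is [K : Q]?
[K : Q] = 6

The roots of x^3 - 454 are ∛454, ω∛454, ω^2∛454 where ω = e^(2πi/3) is a primitive cube root of unity, so K = Q(∛454, ω). Now [Q(∛454):Q] = 3 (since 454 is not a perfect cube, x^3 - 454 is irreducible) and [Q(ω):Q] = 2. Both 2 and 3 divide [K:Q], and [K:Q] ≤ 3·2 = 6, so [K:Q] = 6. (Equivalently: Q(∛454) ⊂ R but ω ∉ R, so [K : Q(∛454)] = 2.)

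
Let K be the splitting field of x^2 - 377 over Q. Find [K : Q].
[K : Q] = 2

f(x) = x^2 - 377 factors as (x - √377)(x + √377). The splitting field is K = Q(√377). Since 377 is squarefree and > 1, it is not a perfect square, so x^2 - 377 is irreducible over Q and [Q(√377) : Q] = 2. Hence [K : Q] = 2.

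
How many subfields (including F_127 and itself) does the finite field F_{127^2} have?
F_{127^2} has 2 subfields

The subfields of F_{p^n} are exactly the fields F_{p^d} for d | n (each is the fixed field of the unique index-d subgroup of Gal(F_{p^n}/F_p) ≅ Z/nZ). The divisors of n = 2 are {1, 2}, giving 2 subfields: F_{127^1}, F_{127^2}.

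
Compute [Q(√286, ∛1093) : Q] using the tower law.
[Q(√286, ∛1093) : Q] = 6

Let L = Q(√286, ∛1093). Since Q(√286) ⊂ L and [Q(√286):Q] = 2, the tower law gives 2 | [L:Q]. Likewise Q(∛1093) ⊂ L with [Q(∛1093):Q] = 3 (because 1093 is not a perfect cube), so 3 | [L:Q]. As gcd(2,3) = 1, [L:Q] is divisible by 6. Conversely L is generated over Q by √286 and ∛1093, so [L:Q] ≤ 2·3 = 6. Therefore [Q(√286, ∛1093) : Q] = 6.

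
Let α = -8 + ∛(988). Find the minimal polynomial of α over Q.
m_α(x) = x^3 + 24x^2 + 192x - 476

Set β = α + 8 = ∛(988), so β^3 = 988. Then (α + 8)^3 - 988 = 0, i.e. α is a root of g(x) = (x + 8)^3 - 988 = x^3 + 24x^2 + 192x - 476. Since g(x) = h(x + 8) where h(x) = x^3 - 988, and h is irreducible over Q (because 988 is not a perfect cube, so h has no rational root, and a monic cubic with no rational root is irreducible), g is also irreducible (irreducibility is preserved under the substitution x → x + 8). Hence m_α(x) = x^3 + 24x^2 + 192x - 476.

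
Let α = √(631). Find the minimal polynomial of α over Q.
m_α(x) = x^2 - 631

α satisfies α^2 - 631 = 0, so x^2 - 631 annihilates α. Since d = 631 is squarefree and ≠ 1, it is not a perfect square in Q, so x^2 - 631 has no rational root and is therefore irreducible over Q (a degree-2 polynomial over a field is irreducible iff it has no root). Hence m_α(x) = x^2 - 631.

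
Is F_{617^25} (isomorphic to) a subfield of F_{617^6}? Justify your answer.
No: F_{617^25} is not a subfield of F_{617^6}

F_{p^m} embeds in F_{p^n} iff m | n. Here 25 ∤ 6 (since 6 = 0·25 + 6 with remainder 6 ≠ 0), so F_{617^25} is not a subfield of F_{617^6}. Equivalently: if it were, the tower law would give 25 = [F_{617^25}:F_617] dividing [F_{617^6}:F_617] = 6, contradiction.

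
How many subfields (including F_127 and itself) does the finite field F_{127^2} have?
F_{127^2} has 2 subfields

The subfields of F_{p^n} are exactly the fields F_{p^d} for d | n (each is the fixed field of the unique index-d subgroup of Gal(F_{p^n}/F_p) ≅ Z/nZ). The divisors of n = 2 are {1, 2}, giving 2 subfields: F_{127^1}, F_{127^2}.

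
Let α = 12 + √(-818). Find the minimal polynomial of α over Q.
m_α(x) = x^2 - 24x + 962

From α - 12 = √(-818), squaring gives (α - 12)^2 = -818, i.e. α^2 - 24α + 144 = -818, so α^2 - 24α + 962 = 0. The discriminant of x^2 - 24x + 962 is (-24)^2 - 4·(962) = 576 - 3848 = -3272, and 4·(-818) is not a perfect square in Q since -818 is squarefree and ≠ 1. Hence x^2 - 24x + 962 is irreducible over Q and is the minimal polynomial of α.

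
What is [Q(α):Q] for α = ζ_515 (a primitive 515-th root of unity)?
[Q(α):Q] = 408

The minimal polynomial of ζ_515 over Q is the 515-th cyclotomic polynomial Φ_515(x), which is irreducible over Q and has degree φ(515) = 408. Hence [Q(α):Q] = φ(515) = 408.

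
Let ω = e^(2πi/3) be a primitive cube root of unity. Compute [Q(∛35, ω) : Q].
[Q(∛35, ω) : Q] = 6

[Q(∛35):Q] = 3 (min poly x^3 - 35, irreducible since 35 is not a perfect cube). [Q(ω):Q] = 2 (min poly x^2 + x + 1). Since Q(∛35) ⊂ R and ω ∉ R, we have ω ∉ Q(∛35), so x^2 + x + 1 remains irreducible over Q(∛35) and [Q(∛35, ω) : Q(∛35)] = 2. By the tower law, [Q(∛35, ω) : Q] = 3 · 2 = 6. (In fact Q(∛35, ω) is the splitting field of x^3 - 35 over Q.)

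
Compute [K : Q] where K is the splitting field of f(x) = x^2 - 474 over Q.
[K : Q] = 2

f(x) = x^2 - 474 factors as (x - √474)(x + √474). The splitting field is K = Q(√474). Since 474 is squarefree and > 1, it is not a perfect square, so x^2 - 474 is irreducible over Q and [Q(√474) : Q] = 2. Hence [K : Q] = 2.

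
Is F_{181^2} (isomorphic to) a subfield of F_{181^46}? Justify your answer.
Yes: F_{181^2} is a subfield of F_{181^46}

F_{p^m} embeds in F_{p^n} iff m | n (since F_{p^n} is the splitting field of x^(p^n) - x, and F_{p^m} ⊂ F_{p^n} forces p^n to be a power of p^m, i.e. m | n; conversely if m | n then every root of x^(p^m) - x is a root of x^(p^n) - x). Here 2 | 46 (since 46 = 23·2), so F_{181^2} is a subfield of F_{181^46}, and [F_{181^46} : F_{181^2}] = 46/2 = 23.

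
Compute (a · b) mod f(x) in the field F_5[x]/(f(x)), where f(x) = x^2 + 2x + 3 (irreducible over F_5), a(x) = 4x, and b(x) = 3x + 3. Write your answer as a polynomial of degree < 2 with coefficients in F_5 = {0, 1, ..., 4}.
a · b ≡ 3x + 4 (mod f(x))

Multiply in F_5[x]: a(x)·b(x) = (4x)·(3x + 3) = 2x^2 + 2x. This has degree ≥ 2, so divide by f(x) over F_5: 2x^2 + 2x = (2)·(x^2 + 2x + 3) + (3x + 4). Hence a·b ≡ 3x + 4 (mod f). (F_5[x]/(f) is a field with 5^2 = 25 elements since f is irreducible of degree 2.)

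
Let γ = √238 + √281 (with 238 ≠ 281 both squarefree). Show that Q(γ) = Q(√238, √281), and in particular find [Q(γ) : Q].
[Q(γ) : Q] = 4 (equivalently, Q(γ) = Q(√238, √281))

Obviously Q(γ) ⊆ Q(√238, √281), and [Q(√238, √281):Q] = 4 (since 238, 281 are distinct squarefree integers > 1 with 66878 not a perfect square). To show equality we compute the minimal polynomial of γ. From γ = √238 + √281: γ^2 = 238 + 2√(66878) + 281 = 519 + 2√(66878), so γ^2 - 519 = 2√(66878); squaring, (γ^2 - 519)^2 = 4·66878, i.e. γ^4 - 1038γ^2 + 269361 - 267512 = 0, i.e. γ^4 - 1038γ^2 + 1849 = 0. So γ is a root of x^4 - 1038x^2 + 1849. This polynomial is irreducible over Q: it has no rational root (each ±√238 ± √281 is irrational), and any factorization into two quadratics over Q would force √(66878) ∈ Q (pairing opposite roots) or √238, √281 ∈ Q (other pairings), all impossible. Hence [Q(γ):Q] = 4 = [Q(√238, √281):Q], so Q(γ) = Q(√238, √281).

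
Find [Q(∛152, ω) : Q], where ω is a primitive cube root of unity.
[Q(∛152, ω) : Q] = 6

[Q(∛152):Q] = 3 (min poly x^3 - 152, irreducible since 152 is not a perfect cube). [Q(ω):Q] = 2 (min poly x^2 + x + 1). Since Q(∛152) ⊂ R and ω ∉ R, we have ω ∉ Q(∛152), so x^2 + x + 1 remains irreducible over Q(∛152) and [Q(∛152, ω) : Q(∛152)] = 2. By the tower law, [Q(∛152, ω) : Q] = 3 · 2 = 6. (In fact Q(∛152, ω) is the splitting field of x^3 - 152 over Q.)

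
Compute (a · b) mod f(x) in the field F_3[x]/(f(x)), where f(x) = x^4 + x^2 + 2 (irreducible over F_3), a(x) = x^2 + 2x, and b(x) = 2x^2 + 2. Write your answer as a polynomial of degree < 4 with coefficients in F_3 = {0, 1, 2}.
a · b ≡ x^3 + x + 2 (mod f(x))

Multiply in F_3[x]: a(x)·b(x) = (x^2 + 2x)·(2x^2 + 2) = 2x^4 + x^3 + 2x^2 + x. This has degree ≥ 4, so divide by f(x) over F_3: 2x^4 + x^3 + 2x^2 + x = (2)·(x^4 + x^2 + 2) + (x^3 + x + 2). Hence a·b ≡ x^3 + x + 2 (mod f). (F_3[x]/(f) is a field with 3^4 = 81 elements since f is irreducible of degree 4.)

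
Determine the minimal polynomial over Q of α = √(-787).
m_α(x) = x^2 + 787

α satisfies α^2 + 787 = 0, so x^2 + 787 annihilates α. Since d = -787 is squarefree and ≠ 1, it is not a perfect square in Q, so x^2 + 787 has no rational root and is therefore irreducible over Q (a degree-2 polynomial over a field is irreducible iff it has no root). Hence m_α(x) = x^2 + 787.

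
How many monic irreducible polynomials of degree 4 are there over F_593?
There are 30914166888 monic irreducible polynomials of degree 4 over F_593

Each element of F_{593^4} that lies in no proper subfield is a root of exactly one monic irreducible of degree 4 over F_593, and each such polynomial has 4 distinct roots in F_{593^4}. By Möbius inversion the count is N_593(4) = (1/4) Σ_{d|4} μ(4/d) · 593^d = (1/4)(μ(4)·593^1 + μ(2)·593^2 + μ(1)·593^4) = 123656667552/4 = 30914166888.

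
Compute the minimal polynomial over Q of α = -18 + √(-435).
m_α(x) = x^2 + 36x + 759

From α + 18 = √(-435), squaring gives (α + 18)^2 = -435, i.e. α^2 + 36α + 324 = -435, so α^2 + 36α + 759 = 0. The discriminant of x^2 + 36x + 759 is (36)^2 - 4·(759) = 1296 - 3036 = -1740, and 4·(-435) is not a perfect square in Q since -435 is squarefree and ≠ 1. Hence x^2 + 36x + 759 is irreducible over Q and is the minimal polynomial of α.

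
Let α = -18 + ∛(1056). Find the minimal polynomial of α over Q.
m_α(x) = x^3 + 54x^2 + 972x + 4776

Set β = α + 18 = ∛(1056), so β^3 = 1056. Then (α + 18)^3 - 1056 = 0, i.e. α is a root of g(x) = (x + 18)^3 - 1056 = x^3 + 54x^2 + 972x + 4776. Since g(x) = h(x + 18) where h(x) = x^3 - 1056, and h is irreducible over Q (because 1056 is not a perfect cube, so h has no rational root, and a monic cubic with no rational root is irreducible), g is also irreducible (irreducibility is preserved under the substitution x → x + 18). Hence m_α(x) = x^3 + 54x^2 + 972x + 4776.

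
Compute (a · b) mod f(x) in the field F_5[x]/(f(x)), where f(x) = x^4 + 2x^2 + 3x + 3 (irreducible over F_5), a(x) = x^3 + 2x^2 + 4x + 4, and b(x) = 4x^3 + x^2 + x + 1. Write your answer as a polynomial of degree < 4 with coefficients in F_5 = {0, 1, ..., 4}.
a · b ≡ 3x^3 + 4x^2 + 3x + 1 (mod f(x))

Multiply in F_5[x]: a(x)·b(x) = (x^3 + 2x^2 + 4x + 4)·(4x^3 + x^2 + x + 1) = 4x^6 + 4x^5 + 4x^4 + 3x^3 + 3x + 4. This has degree ≥ 4, so divide by f(x) over F_5: 4x^6 + 4x^5 + 4x^4 + 3x^3 + 3x + 4 = (4x^2 + 4x + 1)·(x^4 + 2x^2 + 3x + 3) + (3x^3 + 4x^2 + 3x + 1). Hence a·b ≡ 3x^3 + 4x^2 + 3x + 1 (mod f). (F_5[x]/(f) is a field with 5^4 = 625 elements since f is irreducible of degree 4.)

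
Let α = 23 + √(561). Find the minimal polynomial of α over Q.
m_α(x) = x^2 - 46x - 32

From α - 23 = √(561), squaring gives (α - 23)^2 = 561, i.e. α^2 - 46α + 529 = 561, so α^2 - 46α - 32 = 0. The discriminant of x^2 - 46x - 32 is (-46)^2 - 4·(-32) = 2116 + 128 = 2244, and 4·(561) is not a perfect square in Q since 561 is squarefree and ≠ 1. Hence x^2 - 46x - 32 is irreducible over Q and is the minimal polynomial of α.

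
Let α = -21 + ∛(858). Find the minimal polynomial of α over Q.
m_α(x) = x^3 + 63x^2 + 1323x + 8403

Set β = α + 21 = ∛(858), so β^3 = 858. Then (α + 21)^3 - 858 = 0, i.e. α is a root of g(x) = (x + 21)^3 - 858 = x^3 + 63x^2 + 1323x + 8403. Since g(x) = h(x + 21) where h(x) = x^3 - 858, and h is irreducible over Q (because 858 is not a perfect cube, so h has no rational root, and a monic cubic with no rational root is irreducible), g is also irreducible (irreducibility is preserved under the substitution x → x + 21). Hence m_α(x) = x^3 + 63x^2 + 1323x + 8403.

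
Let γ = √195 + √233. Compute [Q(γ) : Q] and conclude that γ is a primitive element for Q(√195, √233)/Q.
[Q(γ) : Q] = 4 (equivalently, Q(γ) = Q(√195, √233))

Obviously Q(γ) ⊆ Q(√195, √233), and [Q(√195, √233):Q] = 4 (since 195, 233 are distinct squarefree integers > 1 with 45435 not a perfect square). To show equality we compute the minimal polynomial of γ. From γ = √195 + √233: γ^2 = 195 + 2√(45435) + 233 = 428 + 2√(45435), so γ^2 - 428 = 2√(45435); squaring, (γ^2 - 428)^2 = 4·45435, i.e. γ^4 - 856γ^2 + 183184 - 181740 = 0, i.e. γ^4 - 856γ^2 + 1444 = 0. So γ is a root of x^4 - 856x^2 + 1444. This polynomial is irreducible over Q: it has no rational root (each ±√195 ± √233 is irrational), and any factorization into two quadratics over Q would force √(45435) ∈ Q (pairing opposite roots) or √195, √233 ∈ Q (other pairings), all impossible. Hence [Q(γ):Q] = 4 = [Q(√195, √233):Q], so Q(γ) = Q(√195, √233).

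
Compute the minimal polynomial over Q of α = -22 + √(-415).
m_α(x) = x^2 + 44x + 899

From α + 22 = √(-415), squaring gives (α + 22)^2 = -415, i.e. α^2 + 44α + 484 = -415, so α^2 + 44α + 899 = 0. The discriminant of x^2 + 44x + 899 is (44)^2 - 4·(899) = 1936 - 3596 = -1660, and 4·(-415) is not a perfect square in Q since -415 is squarefree and ≠ 1. Hence x^2 + 44x + 899 is irreducible over Q and is the minimal polynomial of α.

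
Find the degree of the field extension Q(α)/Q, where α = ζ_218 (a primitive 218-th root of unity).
[Q(α):Q] = 108

The minimal polynomial of ζ_218 over Q is the 218-th cyclotomic polynomial Φ_218(x), which is irreducible over Q and has degree φ(218) = 108. Hence [Q(α):Q] = φ(218) = 108.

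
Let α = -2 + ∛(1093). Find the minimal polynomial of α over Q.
m_α(x) = x^3 + 6x^2 + 12x - 1085

Set β = α + 2 = ∛(1093), so β^3 = 1093. Then (α + 2)^3 - 1093 = 0, i.e. α is a root of g(x) = (x + 2)^3 - 1093 = x^3 + 6x^2 + 12x - 1085. Since g(x) = h(x + 2) where h(x) = x^3 - 1093, and h is irreducible over Q (because 1093 is not a perfect cube, so h has no rational root, and a monic cubic with no rational root is irreducible), g is also irreducible (irreducibility is preserved under the substitution x → x + 2). Hence m_α(x) = x^3 + 6x^2 + 12x - 1085.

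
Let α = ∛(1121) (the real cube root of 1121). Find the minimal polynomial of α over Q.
m_α(x) = x^3 - 1121

α satisfies α^3 = 1121, so x^3 - 1121 annihilates α. By the rational root test, a rational root p/q (in lowest terms) of x^3 - 1121 would satisfy p^3 = 1121 q^3, forcing q = 1 and p^3 = 1121; but 1121 is not a perfect cube, contradiction. A monic cubic over Q with no rational root is irreducible (any nontrivial factorization would include a linear factor). Hence x^3 - 1121 is the minimal polynomial of α, and in particular [Q(α):Q] = 3.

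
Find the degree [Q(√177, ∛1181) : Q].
[Q(√177, ∛1181) : Q] = 6

Let L = Q(√177, ∛1181). Since Q(√177) ⊂ L and [Q(√177):Q] = 2, the tower law gives 2 | [L:Q]. Likewise Q(∛1181) ⊂ L with [Q(∛1181):Q] = 3 (because 1181 is not a perfect cube), so 3 | [L:Q]. As gcd(2,3) = 1, [L:Q] is divisible by 6. Conversely L is generated over Q by √177 and ∛1181, so [L:Q] ≤ 2·3 = 6. Therefore [Q(√177, ∛1181) : Q] = 6.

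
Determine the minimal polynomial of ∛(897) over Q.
m_α(x) = x^3 - 897

α satisfies α^3 = 897, so x^3 - 897 annihilates α. By the rational root test, a rational root p/q (in lowest terms) of x^3 - 897 would satisfy p^3 = 897 q^3, forcing q = 1 and p^3 = 897; but 897 is not a perfect cube, contradiction. A monic cubic over Q with no rational root is irreducible (any nontrivial factorization would include a linear factor). Hence x^3 - 897 is the minimal polynomial of α, and in particular [Q(α):Q] = 3.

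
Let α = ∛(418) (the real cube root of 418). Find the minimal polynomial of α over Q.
m_α(x) = x^3 - 418

α satisfies α^3 = 418, so x^3 - 418 annihilates α. By the rational root test, a rational root p/q (in lowest terms) of x^3 - 418 would satisfy p^3 = 418 q^3, forcing q = 1 and p^3 = 418; but 418 is not a perfect cube, contradiction. A monic cubic over Q with no rational root is irreducible (any nontrivial factorization would include a linear factor). Hence x^3 - 418 is the minimal polynomial of α, and in particular [Q(α):Q] = 3.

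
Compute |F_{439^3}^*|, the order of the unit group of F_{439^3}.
|F_{439^3}^*| = 84604518

F_{439^3} has 439^3 = 84604519 elements; its multiplicative group consists of all nonzero elements, so |F_{439^3}^*| = 84604519 - 1 = 84604518. (It is cyclic since any finite subgroup of the multiplicative group of a field is cyclic.)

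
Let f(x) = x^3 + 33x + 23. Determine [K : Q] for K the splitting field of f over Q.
[K : Q] = 6

By the rational root test, any rational root of the monic integer polynomial f(x) = x^3 + 33x + 23 must be an integer dividing the constant term 23, i.e. one of ±{1, 23}. Evaluating: f(1) = 57, f(-1) = -11, f(23) = 12949, f(-23) = -12903; none is 0, so f has no rational root and is therefore irreducible over Q (a cubic with no linear factor over a field is irreducible). For an irreducible cubic, the Galois group is A_3 or S_3 according as the discriminant disc(f) = -4a^3 - 27b^2 = -4·(33)^3 - 27·(23)^2 = -158031 is or is not a square in Q. Here disc(f) = -158031 is not a perfect square in Q, so the Galois group of f over Q is not contained in A_3 and must be all of S_3. The splitting field has degree |S_3| = 6 over Q, so [K : Q] = 6.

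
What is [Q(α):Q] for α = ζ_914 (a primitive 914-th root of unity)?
[Q(α):Q] = 456

The minimal polynomial of ζ_914 over Q is the 914-th cyclotomic polynomial Φ_914(x), which is irreducible over Q and has degree φ(914) = 456. Hence [Q(α):Q] = φ(914) = 456.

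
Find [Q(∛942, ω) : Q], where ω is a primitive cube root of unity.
[Q(∛942, ω) : Q] = 6

[Q(∛942):Q] = 3 (min poly x^3 - 942, irreducible since 942 is not a perfect cube). [Q(ω):Q] = 2 (min poly x^2 + x + 1). Since Q(∛942) ⊂ R and ω ∉ R, we have ω ∉ Q(∛942), so x^2 + x + 1 remains irreducible over Q(∛942) and [Q(∛942, ω) : Q(∛942)] = 2. By the tower law, [Q(∛942, ω) : Q] = 3 · 2 = 6. (In fact Q(∛942, ω) is the splitting field of x^3 - 942 over Q.)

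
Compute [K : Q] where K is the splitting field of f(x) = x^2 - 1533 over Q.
[K : Q] = 2

f(x) = x^2 - 1533 factors as (x - √1533)(x + √1533). The splitting field is K = Q(√1533). Since 1533 is squarefree and > 1, it is not a perfect square, so x^2 - 1533 is irreducible over Q and [Q(√1533) : Q] = 2. Hence [K : Q] = 2.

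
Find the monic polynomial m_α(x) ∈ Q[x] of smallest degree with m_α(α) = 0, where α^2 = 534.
m_α(x) = x^2 - 534

α satisfies α^2 - 534 = 0, so x^2 - 534 annihilates α. Since d = 534 is squarefree and ≠ 1, it is not a perfect square in Q, so x^2 - 534 has no rational root and is therefore irreducible over Q (a degree-2 polynomial over a field is irreducible iff it has no root). Hence m_α(x) = x^2 - 534.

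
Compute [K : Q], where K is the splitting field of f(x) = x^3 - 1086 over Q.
[K : Q] = 6

The roots of x^3 - 1086 are ∛1086, ω∛1086, ω^2∛1086 where ω = e^(2πi/3) is a primitive cube root of unity, so K = Q(∛1086, ω). Now [Q(∛1086):Q] = 3 (since 1086 is not a perfect cube, x^3 - 1086 is irreducible) and [Q(ω):Q] = 2. Both 2 and 3 divide [K:Q], and [K:Q] ≤ 3·2 = 6, so [K:Q] = 6. (Equivalently: Q(∛1086) ⊂ R but ω ∉ R, so [K : Q(∛1086)] = 2.)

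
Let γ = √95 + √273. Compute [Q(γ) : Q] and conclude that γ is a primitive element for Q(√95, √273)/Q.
[Q(γ) : Q] = 4 (equivalently, Q(γ) = Q(√95, √273))

Obviously Q(γ) ⊆ Q(√95, √273), and [Q(√95, √273):Q] = 4 (since 95, 273 are distinct squarefree integers > 1 with 25935 not a perfect square). To show equality we compute the minimal polynomial of γ. From γ = √95 + √273: γ^2 = 95 + 2√(25935) + 273 = 368 + 2√(25935), so γ^2 - 368 = 2√(25935); squaring, (γ^2 - 368)^2 = 4·25935, i.e. γ^4 - 736γ^2 + 135424 - 103740 = 0, i.e. γ^4 - 736γ^2 + 31684 = 0. So γ is a root of x^4 - 736x^2 + 31684. This polynomial is irreducible over Q: it has no rational root (each ±√95 ± √273 is irrational), and any factorization into two quadratics over Q would force √(25935) ∈ Q (pairing opposite roots) or √95, √273 ∈ Q (other pairings), all impossible. Hence [Q(γ):Q] = 4 = [Q(√95, √273):Q], so Q(γ) = Q(√95, √273).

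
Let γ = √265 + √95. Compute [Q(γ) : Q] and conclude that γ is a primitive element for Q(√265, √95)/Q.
[Q(γ) : Q] = 4 (equivalently, Q(γ) = Q(√265, √95))

Obviously Q(γ) ⊆ Q(√265, √95), and [Q(√265, √95):Q] = 4 (since 265, 95 are distinct squarefree integers > 1 with 25175 not a perfect square). To show equality we compute the minimal polynomial of γ. From γ = √265 + √95: γ^2 = 265 + 2√(25175) + 95 = 360 + 2√(25175), so γ^2 - 360 = 2√(25175); squaring, (γ^2 - 360)^2 = 4·25175, i.e. γ^4 - 720γ^2 + 129600 - 100700 = 0, i.e. γ^4 - 720γ^2 + 28900 = 0. So γ is a root of x^4 - 720x^2 + 28900. This polynomial is irreducible over Q: it has no rational root (each ±√265 ± √95 is irrational), and any factorization into two quadratics over Q would force √(25175) ∈ Q (pairing opposite roots) or √265, √95 ∈ Q (other pairings), all impossible. Hence [Q(γ):Q] = 4 = [Q(√265, √95):Q], so Q(γ) = Q(√265, √95).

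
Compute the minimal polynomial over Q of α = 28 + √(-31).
m_α(x) = x^2 - 56x + 815

From α - 28 = √(-31), squaring gives (α - 28)^2 = -31, i.e. α^2 - 56α + 784 = -31, so α^2 - 56α + 815 = 0. The discriminant of x^2 - 56x + 815 is (-56)^2 - 4·(815) = 3136 - 3260 = -124, and 4·(-31) is not a perfect square in Q since -31 is squarefree and ≠ 1. Hence x^2 - 56x + 815 is irreducible over Q and is the minimal polynomial of α.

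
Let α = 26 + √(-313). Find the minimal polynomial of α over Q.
m_α(x) = x^2 - 52x + 989

From α - 26 = √(-313), squaring gives (α - 26)^2 = -313, i.e. α^2 - 52α + 676 = -313, so α^2 - 52α + 989 = 0. The discriminant of x^2 - 52x + 989 is (-52)^2 - 4·(989) = 2704 - 3956 = -1252, and 4·(-313) is not a perfect square in Q since -313 is squarefree and ≠ 1. Hence x^2 - 52x + 989 is irreducible over Q and is the minimal polynomial of α.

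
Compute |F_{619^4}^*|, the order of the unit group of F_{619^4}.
|F_{619^4}^*| = 146812351920

F_{619^4} has 619^4 = 146812351921 elements; its multiplicative group consists of all nonzero elements, so |F_{619^4}^*| = 146812351921 - 1 = 146812351920. (It is cyclic since any finite subgroup of the multiplicative group of a field is cyclic.)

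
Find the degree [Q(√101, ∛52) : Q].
[Q(√101, ∛52) : Q] = 6

Let L = Q(√101, ∛52). Since Q(√101) ⊂ L and [Q(√101):Q] = 2, the tower law gives 2 | [L:Q]. Likewise Q(∛52) ⊂ L with [Q(∛52):Q] = 3 (because 52 is not a perfect cube), so 3 | [L:Q]. As gcd(2,3) = 1, [L:Q] is divisible by 6. Conversely L is generated over Q by √101 and ∛52, so [L:Q] ≤ 2·3 = 6. Therefore [Q(√101, ∛52) : Q] = 6.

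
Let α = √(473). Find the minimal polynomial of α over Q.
m_α(x) = x^2 - 473

α satisfies α^2 - 473 = 0, so x^2 - 473 annihilates α. Since d = 473 is squarefree and ≠ 1, it is not a perfect square in Q, so x^2 - 473 has no rational root and is therefore irreducible over Q (a degree-2 polynomial over a field is irreducible iff it has no root). Hence m_α(x) = x^2 - 473.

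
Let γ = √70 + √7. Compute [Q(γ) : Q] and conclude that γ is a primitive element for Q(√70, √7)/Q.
[Q(γ) : Q] = 4 (equivalently, Q(γ) = Q(√70, √7))

Obviously Q(γ) ⊆ Q(√70, √7), and [Q(√70, √7):Q] = 4 (since 70, 7 are distinct squarefree integers > 1 with 490 not a perfect square). To show equality we compute the minimal polynomial of γ. From γ = √70 + √7: γ^2 = 70 + 2√(490) + 7 = 77 + 2√(490), so γ^2 - 77 = 2√(490); squaring, (γ^2 - 77)^2 = 4·490, i.e. γ^4 - 154γ^2 + 5929 - 1960 = 0, i.e. γ^4 - 154γ^2 + 3969 = 0. So γ is a root of x^4 - 154x^2 + 3969. This polynomial is irreducible over Q: it has no rational root (each ±√70 ± √7 is irrational), and any factorization into two quadratics over Q would force √(490) ∈ Q (pairing opposite roots) or √70, √7 ∈ Q (other pairings), all impossible. Hence [Q(γ):Q] = 4 = [Q(√70, √7):Q], so Q(γ) = Q(√70, √7).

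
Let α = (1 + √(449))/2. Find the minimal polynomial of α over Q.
m_α(x) = x^2 - x - 112

From 2α - 1 = √(449), squaring gives (2α - 1)^2 = 449, i.e. 4α^2 - 4α + 1 = 449, so α^2 - α + (1 - 449)/4 = 0. Since 449 ≡ 1 (mod 4), (1 - 449)/4 = -112 ∈ Z. The polynomial x^2 - x - 112 has discriminant 1 - 4·(-112) = 449, which is not a perfect square in Q (d = 449 is squarefree and ≠ 1), so x^2 - x - 112 is irreducible over Q. It is the minimal polynomial of α.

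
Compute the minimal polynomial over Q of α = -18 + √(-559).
m_α(x) = x^2 + 36x + 883

From α + 18 = √(-559), squaring gives (α + 18)^2 = -559, i.e. α^2 + 36α + 324 = -559, so α^2 + 36α + 883 = 0. The discriminant of x^2 + 36x + 883 is (36)^2 - 4·(883) = 1296 - 3532 = -2236, and 4·(-559) is not a perfect square in Q since -559 is squarefree and ≠ 1. Hence x^2 + 36x + 883 is irreducible over Q and is the minimal polynomial of α.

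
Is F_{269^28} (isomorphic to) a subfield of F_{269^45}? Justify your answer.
No: F_{269^28} is not a subfield of F_{269^45}

F_{p^m} embeds in F_{p^n} iff m | n. Here 28 ∤ 45 (since 45 = 1·28 + 17 with remainder 17 ≠ 0), so F_{269^28} is not a subfield of F_{269^45}. Equivalently: if it were, the tower law would give 28 = [F_{269^28}:F_269] dividing [F_{269^45}:F_269] = 45, contradiction.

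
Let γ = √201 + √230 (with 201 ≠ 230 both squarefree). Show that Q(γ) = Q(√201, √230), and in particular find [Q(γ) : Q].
[Q(γ) : Q] = 4 (equivalently, Q(γ) = Q(√201, √230))

Obviously Q(γ) ⊆ Q(√201, √230), and [Q(√201, √230):Q] = 4 (since 201, 230 are distinct squarefree integers > 1 with 46230 not a perfect square). To show equality we compute the minimal polynomial of γ. From γ = √201 + √230: γ^2 = 201 + 2√(46230) + 230 = 431 + 2√(46230), so γ^2 - 431 = 2√(46230); squaring, (γ^2 - 431)^2 = 4·46230, i.e. γ^4 - 862γ^2 + 185761 - 184920 = 0, i.e. γ^4 - 862γ^2 + 841 = 0. So γ is a root of x^4 - 862x^2 + 841. This polynomial is irreducible over Q: it has no rational root (each ±√201 ± √230 is irrational), and any factorization into two quadratics over Q would force √(46230) ∈ Q (pairing opposite roots) or √201, √230 ∈ Q (other pairings), all impossible. Hence [Q(γ):Q] = 4 = [Q(√201, √230):Q], so Q(γ) = Q(√201, √230).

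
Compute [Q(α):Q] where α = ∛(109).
[Q(α):Q] = 3

The minimal polynomial of α is x^3 - 109, irreducible over Q since 109 is not a perfect cube (so x^3 - 109 has no rational root). Hence [Q(α):Q] = deg(m_α) = 3.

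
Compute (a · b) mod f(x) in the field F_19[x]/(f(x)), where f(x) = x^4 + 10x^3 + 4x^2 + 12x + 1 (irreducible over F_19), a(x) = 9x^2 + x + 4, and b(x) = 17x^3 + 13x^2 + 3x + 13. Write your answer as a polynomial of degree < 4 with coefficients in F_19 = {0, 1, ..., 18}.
a · b ≡ 4x^3 + 6x^2 + 18x + 4 (mod f(x))

Multiply in F_19[x]: a(x)·b(x) = (9x^2 + x + 4)·(17x^3 + 13x^2 + 3x + 13) = x^5 + x^4 + 13x^3 + x^2 + 6x + 14. This has degree ≥ 4, so divide by f(x) over F_19: x^5 + x^4 + 13x^3 + x^2 + 6x + 14 = (x + 10)·(x^4 + 10x^3 + 4x^2 + 12x + 1) + (4x^3 + 6x^2 + 18x + 4). Hence a·b ≡ 4x^3 + 6x^2 + 18x + 4 (mod f). (F_19[x]/(f) is a field with 19^4 = 130321 elements since f is irreducible of degree 4.)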